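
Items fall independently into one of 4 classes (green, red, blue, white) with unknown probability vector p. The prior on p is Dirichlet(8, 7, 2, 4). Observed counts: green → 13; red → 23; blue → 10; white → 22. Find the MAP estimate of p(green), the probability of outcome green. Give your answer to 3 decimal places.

The posterior is Dirichlet(αᵢ + nᵢ) = Dirichlet(21, 30, 12, 26).
For a Dirichlet(a₁,…,a_K) with all aᵢ > 1, the mode has j-th component (aⱼ − 1)/(Σaᵢ − K).
Here Σaᵢ = 89 and K = 4, so p(green) = (21 − 1)/(89 − 4) = 20/85 ≈ 0.235.

MAP estimate of p(green) = 0.235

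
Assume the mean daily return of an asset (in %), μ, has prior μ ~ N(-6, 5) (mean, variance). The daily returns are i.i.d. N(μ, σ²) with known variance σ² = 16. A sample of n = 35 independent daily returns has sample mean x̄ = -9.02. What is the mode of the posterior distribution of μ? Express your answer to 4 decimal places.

n = 35, x̄ = -9.02.
For a Normal prior and Normal likelihood with known variance, the posterior is Normal; its mode equals its mean, the precision-weighted average.
Prior precision 1/σ₀² = 1/5 = 0.2; data precision n/σ² = 35/16 = 2.1875.
μ̂ = (0.2·(-6) + 2.1875·(-9.02)) / (0.2 + 2.1875) = (-20.93125)/2.3875 = -3349/382 ≈ -8.7670.

μ̂_MAP = -8.7670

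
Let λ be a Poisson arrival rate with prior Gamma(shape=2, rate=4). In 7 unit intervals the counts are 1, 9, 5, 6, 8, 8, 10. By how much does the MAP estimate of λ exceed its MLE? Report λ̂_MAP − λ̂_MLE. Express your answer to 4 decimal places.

Σxᵢ = 47. Posterior is Gamma(49, 11); MAP = (49−1)/11 = 48/11 ≈ 4.36364.
MLE = x̄ = 47/7 ≈ 6.71429.
Difference = 48/11 − 47/7 = -181/77 ≈ -2.3506.

MAP − MLE = -2.3506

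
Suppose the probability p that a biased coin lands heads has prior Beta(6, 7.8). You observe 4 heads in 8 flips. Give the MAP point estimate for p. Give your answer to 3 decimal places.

Prior: Beta(6, 7.8).
Data: 4 successes in 8 trials. The binomial likelihood contributes p^4(1−p)^4, so the posterior is Beta(6+4, 7.8+4) = Beta(10, 11.8).
For Beta(a, b) with a, b > 1 the mode is (a−1)/(a+b−2) = 9/19.8 ≈ 0.455.

p̂_MAP = 0.455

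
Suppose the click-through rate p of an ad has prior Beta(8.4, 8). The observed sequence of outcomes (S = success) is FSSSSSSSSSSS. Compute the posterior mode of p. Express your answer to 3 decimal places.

p̂_MAP = 0.697

Prior: Beta(8.4, 8).
Data: 11 successes in 12 trials (from the sequence). The binomial likelihood contributes p^11(1−p)^1, so the posterior is Beta(8.4+11, 8+1) = Beta(19.4, 9).
For Beta(a, b) with a, b > 1 the mode is (a−1)/(a+b−2) = 18.4/26.4 ≈ 0.697.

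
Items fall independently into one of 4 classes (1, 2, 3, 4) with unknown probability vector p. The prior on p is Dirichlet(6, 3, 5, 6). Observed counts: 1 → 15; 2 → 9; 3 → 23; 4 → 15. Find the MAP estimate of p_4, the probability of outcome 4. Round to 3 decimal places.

MAP estimate: 0.256

The posterior is Dirichlet(αᵢ + nᵢ) = Dirichlet(21, 12, 28, 21).
For a Dirichlet(a₁,…,a_K) with all aᵢ > 1, the mode has j-th component (aⱼ − 1)/(Σaᵢ − K).
Here Σaᵢ = 82 and K = 4, so p_4 = (21 − 1)/(82 − 4) = 20/78 ≈ 0.256.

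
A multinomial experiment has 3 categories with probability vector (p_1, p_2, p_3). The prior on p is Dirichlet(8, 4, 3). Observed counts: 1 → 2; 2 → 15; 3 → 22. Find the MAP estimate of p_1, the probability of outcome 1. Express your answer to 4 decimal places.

The posterior is Dirichlet(αᵢ + nᵢ) = Dirichlet(10, 19, 25).
For a Dirichlet(a₁,…,a_K) with all aᵢ > 1, the mode has j-th component (aⱼ − 1)/(Σaᵢ − K).
Here Σaᵢ = 54 and K = 3, so p_1 = (10 − 1)/(54 − 3) = 9/51 ≈ 0.1765.

MAP estimate: 0.1765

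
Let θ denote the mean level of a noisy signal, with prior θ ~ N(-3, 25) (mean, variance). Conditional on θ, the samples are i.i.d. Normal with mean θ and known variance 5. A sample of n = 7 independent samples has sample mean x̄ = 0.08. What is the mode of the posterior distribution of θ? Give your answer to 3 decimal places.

θ̂_MAP = -0.006

n = 7, x̄ = 0.08.
For a Normal prior and Normal likelihood with known variance, the posterior is Normal; its mode equals its mean, the precision-weighted average.
Prior precision 1/σ₀² = 1/25 = 0.04; data precision n/σ² = 7/5 = 1.4.
θ̂ = (0.04·(-3) + 1.4·0.08) / (0.04 + 1.4) = (-0.008)/1.44 = -1/180 ≈ -0.006.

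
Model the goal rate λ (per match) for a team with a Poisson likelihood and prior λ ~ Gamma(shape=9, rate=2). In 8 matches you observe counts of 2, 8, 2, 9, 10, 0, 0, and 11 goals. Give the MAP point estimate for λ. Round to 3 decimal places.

λ̂_MAP = 5.000

Σxᵢ = 2+8+2+9+10+0+0+11 = 42, with n = 8.
Posterior ∝ λ^8e^(−2λ) · λ^42e^(−8λ) = λ^50e^(−10λ), i.e. Gamma(shape=51, rate=10).
The mode of a Gamma(a, b) with a ≥ 1 (shape–rate) is (a−1)/b = 50/10 ≈ 5.000.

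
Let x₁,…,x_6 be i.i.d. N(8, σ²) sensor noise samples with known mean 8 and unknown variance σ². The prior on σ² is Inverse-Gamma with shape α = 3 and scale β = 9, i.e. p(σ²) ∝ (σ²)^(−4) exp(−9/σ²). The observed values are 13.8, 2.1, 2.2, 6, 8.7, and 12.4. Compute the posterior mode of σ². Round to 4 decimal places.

σ̂²_MAP = 10.2814

Sum of squared deviations about the known mean: SS = (13.8−8)² + (2.1−8)² + (2.2−8)² + (6−8)² + (8.7−8)² + (12.4−8)² = 125.94.
The Normal likelihood contributes (σ²)^(−n/2) exp(−SS/(2σ²)), so the posterior is Inverse-Gamma(α + n/2, β + SS/2) = Inverse-Gamma(6, 71.97).
The mode of Inverse-Gamma(a, b) is b/(a+1) = 71.97/7 ≈ 10.2814.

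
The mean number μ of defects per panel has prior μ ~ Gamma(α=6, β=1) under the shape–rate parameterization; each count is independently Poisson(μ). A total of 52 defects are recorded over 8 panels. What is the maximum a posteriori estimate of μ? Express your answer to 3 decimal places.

Σxᵢ = 52, n = 8.
Posterior ∝ μ^5e^(−1μ) · μ^52e^(−8μ) = μ^57e^(−9μ), i.e. Gamma(shape=58, rate=9).
The mode of a Gamma(a, b) with a ≥ 1 (shape–rate) is (a−1)/b = 57/9 ≈ 6.333.

μ̂_MAP = 6.333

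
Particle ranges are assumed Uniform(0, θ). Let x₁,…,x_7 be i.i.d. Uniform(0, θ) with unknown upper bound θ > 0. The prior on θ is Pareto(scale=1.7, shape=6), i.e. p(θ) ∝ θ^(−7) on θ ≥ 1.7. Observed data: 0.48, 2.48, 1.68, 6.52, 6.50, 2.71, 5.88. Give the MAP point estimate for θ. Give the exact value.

θ̂_MAP = 6.52

The Uniform(0, θ) likelihood is θ^(−n) for θ ≥ max(xᵢ), zero otherwise. Here max(xᵢ) = 6.52.
Posterior ∝ θ^(−7) · θ^(−7) = θ^(−14) on θ ≥ max(1.7, 6.52) = 6.52.
This density is strictly decreasing in θ, so the posterior mode lies at the lower boundary of the support.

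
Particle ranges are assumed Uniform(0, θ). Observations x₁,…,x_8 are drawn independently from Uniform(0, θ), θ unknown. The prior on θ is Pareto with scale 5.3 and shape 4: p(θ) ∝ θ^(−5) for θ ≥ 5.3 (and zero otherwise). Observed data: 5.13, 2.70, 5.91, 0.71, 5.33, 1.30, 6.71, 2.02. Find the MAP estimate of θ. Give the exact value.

The Uniform(0, θ) likelihood is θ^(−n) for θ ≥ max(xᵢ), zero otherwise. Here max(xᵢ) = 6.71.
Posterior ∝ θ^(−5) · θ^(−8) = θ^(−13) on θ ≥ max(5.3, 6.71) = 6.71.
This density is strictly decreasing in θ, so the posterior mode lies at the lower boundary of the support.

θ̂_MAP = 6.71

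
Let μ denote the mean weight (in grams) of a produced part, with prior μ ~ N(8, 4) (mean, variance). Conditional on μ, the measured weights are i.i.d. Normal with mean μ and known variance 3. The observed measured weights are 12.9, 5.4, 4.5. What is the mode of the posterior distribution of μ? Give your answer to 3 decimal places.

n = 3; x̄ = (12.9 + 5.4 + 4.5)/3 = 22.8/3 = 7.6.
For a Normal prior and Normal likelihood with known variance, the posterior is Normal; its mode equals its mean, the precision-weighted average.
Prior precision 1/σ₀² = 1/4 = 0.25; data precision n/σ² = 3/3 = 1.
μ̂ = (0.25·8 + 1·7.6) / (0.25 + 1) = 9.6/1.25 = 7.680.

μ̂_MAP = 7.680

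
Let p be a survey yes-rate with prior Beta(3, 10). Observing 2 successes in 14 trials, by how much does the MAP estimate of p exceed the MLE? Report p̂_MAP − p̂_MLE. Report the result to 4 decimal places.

Posterior is Beta(5, 22); MAP = (5−1)/(27−2) = 4/25 ≈ 0.16000.
MLE ignores the prior: p̂_MLE = k/n = 2/14 ≈ 0.14286.
Difference = 4/25 − 2/14 = 3/175 ≈ 0.0171.

MAP − MLE = 0.0171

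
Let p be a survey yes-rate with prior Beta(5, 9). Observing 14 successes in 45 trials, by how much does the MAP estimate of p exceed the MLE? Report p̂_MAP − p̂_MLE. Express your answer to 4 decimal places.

Posterior is Beta(19, 40); MAP = (19−1)/(59−2) = 18/57 ≈ 0.31579.
MLE ignores the prior: p̂_MLE = k/n = 14/45 ≈ 0.31111.
Difference = 18/57 − 14/45 = 4/855 ≈ 0.0047.

MAP − MLE = 0.0047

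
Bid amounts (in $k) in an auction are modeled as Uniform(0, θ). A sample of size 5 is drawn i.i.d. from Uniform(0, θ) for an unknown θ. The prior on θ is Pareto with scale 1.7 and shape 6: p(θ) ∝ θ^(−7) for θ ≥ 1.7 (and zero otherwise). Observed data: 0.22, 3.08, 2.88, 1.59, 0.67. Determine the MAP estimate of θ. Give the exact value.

θ̂_MAP = 3.08

The Uniform(0, θ) likelihood is θ^(−n) for θ ≥ max(xᵢ), zero otherwise. Here max(xᵢ) = 3.08.
Posterior ∝ θ^(−7) · θ^(−5) = θ^(−12) on θ ≥ max(1.7, 3.08) = 3.08.
This density is strictly decreasing in θ, so the posterior mode lies at the lower boundary of the support.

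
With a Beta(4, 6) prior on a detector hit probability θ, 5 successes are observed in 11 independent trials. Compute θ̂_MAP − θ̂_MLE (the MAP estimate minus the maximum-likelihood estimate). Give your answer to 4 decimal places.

MAP − MLE = -0.0335

Posterior is Beta(9, 12); MAP = (9−1)/(21−2) = 8/19 ≈ 0.42105.
MLE ignores the prior: θ̂_MLE = k/n = 5/11 ≈ 0.45455.
Difference = 8/19 − 5/11 = -7/209 ≈ -0.0335.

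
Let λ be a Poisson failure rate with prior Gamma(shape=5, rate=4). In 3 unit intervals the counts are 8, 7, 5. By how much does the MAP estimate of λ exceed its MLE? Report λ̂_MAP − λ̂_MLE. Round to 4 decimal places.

MAP − MLE = -3.2381

Σxᵢ = 20. Posterior is Gamma(25, 7); MAP = (25−1)/7 = 24/7 ≈ 3.42857.
MLE = x̄ = 20/3 ≈ 6.66667.
Difference = 24/7 − 20/3 = -68/21 ≈ -3.2381.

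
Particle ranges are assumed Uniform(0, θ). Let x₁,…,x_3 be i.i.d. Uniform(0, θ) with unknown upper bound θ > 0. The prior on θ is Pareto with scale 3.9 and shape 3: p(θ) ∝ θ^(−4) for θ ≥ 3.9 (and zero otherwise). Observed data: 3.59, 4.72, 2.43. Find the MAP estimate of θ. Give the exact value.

θ̂_MAP = 4.72

The Uniform(0, θ) likelihood is θ^(−n) for θ ≥ max(xᵢ), zero otherwise. Here max(xᵢ) = 4.72.
Posterior ∝ θ^(−4) · θ^(−3) = θ^(−7) on θ ≥ max(3.9, 4.72) = 4.72.
This density is strictly decreasing in θ, so the posterior mode lies at the lower boundary of the support.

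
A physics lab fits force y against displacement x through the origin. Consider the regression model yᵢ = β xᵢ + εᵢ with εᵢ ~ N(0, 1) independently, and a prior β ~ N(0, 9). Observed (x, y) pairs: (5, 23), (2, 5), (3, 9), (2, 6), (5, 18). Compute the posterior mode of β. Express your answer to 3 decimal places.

log p(β | y) = −Σ(yᵢ − βxᵢ)²/(2·1) − β²/(2·9) + const.
Setting the derivative to zero: Σxᵢ(yᵢ − βxᵢ)/1 − β/9 = 0, so β = Σxᵢyᵢ / (Σxᵢ² + σ²/τ²).
Σxᵢyᵢ = 5·23 + 2·5 + 3·9 + 2·6 + 5·18 = 254; Σxᵢ² = 67; σ²/τ² = 1/9.
β̂_MAP = 254 / (67 + 1/9) = 254/(604/9) = 1143/302 ≈ 3.785.

β̂_MAP = 3.785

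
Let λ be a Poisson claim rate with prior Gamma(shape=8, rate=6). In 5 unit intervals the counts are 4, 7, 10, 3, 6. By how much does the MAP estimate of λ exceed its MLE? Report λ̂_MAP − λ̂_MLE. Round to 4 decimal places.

MAP − MLE = -2.6364

Σxᵢ = 30. Posterior is Gamma(38, 11); MAP = (38−1)/11 = 37/11 ≈ 3.36364.
MLE = x̄ = 30/5 ≈ 6.00000.
Difference = 37/11 − 30/5 = -29/11 ≈ -2.6364.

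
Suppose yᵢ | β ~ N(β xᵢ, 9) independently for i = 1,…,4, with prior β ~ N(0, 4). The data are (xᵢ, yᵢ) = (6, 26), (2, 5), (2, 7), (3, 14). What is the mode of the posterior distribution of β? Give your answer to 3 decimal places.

β̂_MAP = 4.018

log p(β | y) = −Σ(yᵢ − βxᵢ)²/(2·9) − β²/(2·4) + const.
Setting the derivative to zero: Σxᵢ(yᵢ − βxᵢ)/9 − β/4 = 0, so β = Σxᵢyᵢ / (Σxᵢ² + σ²/τ²).
Σxᵢyᵢ = 6·26 + 2·5 + 2·7 + 3·14 = 222; Σxᵢ² = 53; σ²/τ² = 2.25.
β̂_MAP = 222 / (53 + 2.25) = 222/55.25 ≈ 4.018.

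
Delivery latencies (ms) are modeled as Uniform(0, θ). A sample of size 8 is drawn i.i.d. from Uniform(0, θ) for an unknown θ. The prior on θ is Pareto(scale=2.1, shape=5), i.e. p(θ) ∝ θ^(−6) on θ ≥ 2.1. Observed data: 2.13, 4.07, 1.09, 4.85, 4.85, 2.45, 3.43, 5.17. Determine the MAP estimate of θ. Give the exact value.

The Uniform(0, θ) likelihood is θ^(−n) for θ ≥ max(xᵢ), zero otherwise. Here max(xᵢ) = 5.17.
Posterior ∝ θ^(−6) · θ^(−8) = θ^(−14) on θ ≥ max(2.1, 5.17) = 5.17.
This density is strictly decreasing in θ, so the posterior mode lies at the lower boundary of the support.

θ̂_MAP = 5.17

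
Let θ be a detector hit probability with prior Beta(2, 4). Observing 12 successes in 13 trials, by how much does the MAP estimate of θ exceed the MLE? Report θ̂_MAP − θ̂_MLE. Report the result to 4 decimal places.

MAP − MLE = -0.1584

Posterior is Beta(14, 5); MAP = (14−1)/(19−2) = 13/17 ≈ 0.76471.
MLE ignores the prior: θ̂_MLE = k/n = 12/13 ≈ 0.92308.
Difference = 13/17 − 12/13 = -35/221 ≈ -0.1584.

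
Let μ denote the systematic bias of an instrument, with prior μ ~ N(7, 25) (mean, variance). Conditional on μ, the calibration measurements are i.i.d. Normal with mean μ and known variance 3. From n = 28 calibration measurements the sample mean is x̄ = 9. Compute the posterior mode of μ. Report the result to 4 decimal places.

n = 28, x̄ = 9.
For a Normal prior and Normal likelihood with known variance, the posterior is Normal; its mode equals its mean, the precision-weighted average.
Prior precision 1/σ₀² = 1/25 = 0.04; data precision n/σ² = 28/3.
μ̂ = (0.04·7 + (28/3)·9) / (0.04 + 28/3) = 84.28/(703/75) = 6321/703 ≈ 8.9915.

μ̂_MAP = 8.9915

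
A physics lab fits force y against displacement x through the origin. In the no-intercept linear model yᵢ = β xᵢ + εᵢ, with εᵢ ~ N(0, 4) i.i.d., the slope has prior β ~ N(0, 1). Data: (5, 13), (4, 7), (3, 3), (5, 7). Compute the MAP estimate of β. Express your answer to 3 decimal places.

log p(β | y) = −Σ(yᵢ − βxᵢ)²/(2·4) − β²/(2·1) + const.
Setting the derivative to zero: Σxᵢ(yᵢ − βxᵢ)/4 − β/1 = 0, so β = Σxᵢyᵢ / (Σxᵢ² + σ²/τ²).
Σxᵢyᵢ = 5·13 + 4·7 + 3·3 + 5·7 = 137; Σxᵢ² = 75; σ²/τ² = 4.
β̂_MAP = 137 / (75 + 4) = 137/79 ≈ 1.734.

β̂_MAP = 1.734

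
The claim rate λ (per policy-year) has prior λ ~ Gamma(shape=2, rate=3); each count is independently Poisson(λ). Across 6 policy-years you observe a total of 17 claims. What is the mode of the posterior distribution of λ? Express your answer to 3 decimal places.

Σxᵢ = 17, n = 6.
Posterior ∝ λe^(−3λ) · λ^17e^(−6λ) = λ^18e^(−9λ), i.e. Gamma(shape=19, rate=9).
The mode of a Gamma(a, b) with a ≥ 1 (shape–rate) is (a−1)/b = 18/9 ≈ 2.000.

λ̂_MAP = 2.000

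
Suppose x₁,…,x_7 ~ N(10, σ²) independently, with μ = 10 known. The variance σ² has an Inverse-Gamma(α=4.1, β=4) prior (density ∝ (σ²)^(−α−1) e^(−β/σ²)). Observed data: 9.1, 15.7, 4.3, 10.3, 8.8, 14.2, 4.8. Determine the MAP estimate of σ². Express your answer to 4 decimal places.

σ̂²_MAP = 6.9767

Sum of squared deviations about the known mean: SS = (9.1−10)² + (15.7−10)² + (4.3−10)² + (10.3−10)² + (8.8−10)² + (14.2−10)² + (4.8−10)² = 112.
The Normal likelihood contributes (σ²)^(−n/2) exp(−SS/(2σ²)), so the posterior is Inverse-Gamma(α + n/2, β + SS/2) = Inverse-Gamma(7.6, 60).
The mode of Inverse-Gamma(a, b) is b/(a+1) = 60/8.6 ≈ 6.9767.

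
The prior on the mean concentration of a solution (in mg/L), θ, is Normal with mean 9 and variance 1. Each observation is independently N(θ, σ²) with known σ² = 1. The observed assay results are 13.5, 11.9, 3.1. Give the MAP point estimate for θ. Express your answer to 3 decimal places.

θ̂_MAP = 9.375

n = 3; x̄ = (13.5 + 11.9 + 3.1)/3 = 28.5/3 = 9.5.
For a Normal prior and Normal likelihood with known variance, the posterior is Normal; its mode equals its mean, the precision-weighted average.
Prior precision 1/σ₀² = 1/1 = 1; data precision n/σ² = 3/1 = 3.
θ̂ = (1·9 + 3·9.5) / (1 + 3) = 37.5/4 = 9.375.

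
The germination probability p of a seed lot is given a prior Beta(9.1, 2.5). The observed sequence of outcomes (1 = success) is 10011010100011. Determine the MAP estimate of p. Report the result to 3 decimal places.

Prior: Beta(9.1, 2.5).
Data: 7 successes in 14 trials (from the sequence). The binomial likelihood contributes p^7(1−p)^7, so the posterior is Beta(9.1+7, 2.5+7) = Beta(16.1, 9.5).
For Beta(a, b) with a, b > 1 the mode is (a−1)/(a+b−2) = 15.1/23.6 ≈ 0.640.

p̂_MAP = 0.640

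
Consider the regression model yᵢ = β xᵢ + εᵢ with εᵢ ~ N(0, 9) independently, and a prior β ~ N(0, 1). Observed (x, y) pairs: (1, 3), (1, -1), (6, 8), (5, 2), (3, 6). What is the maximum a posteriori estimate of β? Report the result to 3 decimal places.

log p(β | y) = −Σ(yᵢ − βxᵢ)²/(2·9) − β²/(2·1) + const.
Setting the derivative to zero: Σxᵢ(yᵢ − βxᵢ)/9 − β/1 = 0, so β = Σxᵢyᵢ / (Σxᵢ² + σ²/τ²).
Σxᵢyᵢ = 1·3 + 1·(-1) + 6·8 + 5·2 + 3·6 = 78; Σxᵢ² = 72; σ²/τ² = 9.
β̂_MAP = 78 / (72 + 9) = 78/81 ≈ 0.963.

β̂_MAP = 0.963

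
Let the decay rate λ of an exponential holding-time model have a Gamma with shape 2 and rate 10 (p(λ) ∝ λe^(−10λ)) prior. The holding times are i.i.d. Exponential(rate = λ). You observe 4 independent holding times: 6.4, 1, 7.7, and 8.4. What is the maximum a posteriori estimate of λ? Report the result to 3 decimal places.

λ̂_MAP = 0.149

The Exponential(rate=λ) likelihood is ∝ λ^n e^(−λΣtᵢ). Here n = 4 and Σtᵢ = 6.4 + 1 + 7.7 + 8.4 = 23.5.
Posterior ∝ λe^(−10λ) · λ^4e^(−23.5λ) = λ^5e^(−33.5λ), i.e. Gamma(6, 33.5).
Mode = (a−1)/b = 5/33.5 ≈ 0.149.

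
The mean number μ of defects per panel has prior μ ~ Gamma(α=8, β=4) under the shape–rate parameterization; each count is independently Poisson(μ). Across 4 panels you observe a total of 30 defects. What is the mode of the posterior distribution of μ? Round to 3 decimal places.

μ̂_MAP = 4.625

Σxᵢ = 30, n = 4.
Posterior ∝ μ^7e^(−4μ) · μ^30e^(−4μ) = μ^37e^(−8μ), i.e. Gamma(shape=38, rate=8).
The mode of a Gamma(a, b) with a ≥ 1 (shape–rate) is (a−1)/b = 37/8 ≈ 4.625.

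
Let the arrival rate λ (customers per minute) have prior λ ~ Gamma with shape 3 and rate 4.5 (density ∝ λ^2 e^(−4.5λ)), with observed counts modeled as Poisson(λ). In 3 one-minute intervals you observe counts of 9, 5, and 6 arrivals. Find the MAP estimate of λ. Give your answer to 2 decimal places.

λ̂_MAP = 2.93

Σxᵢ = 9+5+6 = 20, with n = 3.
Posterior ∝ λ^2e^(−4.5λ) · λ^20e^(−3λ) = λ^22e^(−7.5λ), i.e. Gamma(shape=23, rate=7.5).
The mode of a Gamma(a, b) with a ≥ 1 (shape–rate) is (a−1)/b = 22/7.5 ≈ 2.93.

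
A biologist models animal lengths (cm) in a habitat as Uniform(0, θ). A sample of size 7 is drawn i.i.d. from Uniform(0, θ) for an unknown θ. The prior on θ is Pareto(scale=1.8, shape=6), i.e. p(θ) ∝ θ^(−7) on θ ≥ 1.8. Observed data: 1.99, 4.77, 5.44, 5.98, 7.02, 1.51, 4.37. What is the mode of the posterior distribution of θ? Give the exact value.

θ̂_MAP = 7.02

The Uniform(0, θ) likelihood is θ^(−n) for θ ≥ max(xᵢ), zero otherwise. Here max(xᵢ) = 7.02.
Posterior ∝ θ^(−7) · θ^(−7) = θ^(−14) on θ ≥ max(1.8, 7.02) = 7.02.
This density is strictly decreasing in θ, so the posterior mode lies at the lower boundary of the support.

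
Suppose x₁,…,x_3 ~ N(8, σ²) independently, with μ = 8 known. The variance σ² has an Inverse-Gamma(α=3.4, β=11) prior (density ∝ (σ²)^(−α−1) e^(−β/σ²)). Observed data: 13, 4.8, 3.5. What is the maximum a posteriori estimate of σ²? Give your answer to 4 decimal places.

σ̂²_MAP = 6.5669

Sum of squared deviations about the known mean: SS = (13−8)² + (4.8−8)² + (3.5−8)² = 55.49.
The Normal likelihood contributes (σ²)^(−n/2) exp(−SS/(2σ²)), so the posterior is Inverse-Gamma(α + n/2, β + SS/2) = Inverse-Gamma(4.9, 38.745).
The mode of Inverse-Gamma(a, b) is b/(a+1) = 38.745/5.9 ≈ 6.5669.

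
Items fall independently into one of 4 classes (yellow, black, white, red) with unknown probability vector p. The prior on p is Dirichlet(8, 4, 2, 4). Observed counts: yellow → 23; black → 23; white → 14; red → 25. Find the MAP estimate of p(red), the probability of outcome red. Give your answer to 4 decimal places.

The posterior is Dirichlet(αᵢ + nᵢ) = Dirichlet(31, 27, 16, 29).
For a Dirichlet(a₁,…,a_K) with all aᵢ > 1, the mode has j-th component (aⱼ − 1)/(Σaᵢ − K).
Here Σaᵢ = 103 and K = 4, so p(red) = (29 − 1)/(103 − 4) = 28/99 ≈ 0.2828.

MAP estimate of p(red) = 0.2828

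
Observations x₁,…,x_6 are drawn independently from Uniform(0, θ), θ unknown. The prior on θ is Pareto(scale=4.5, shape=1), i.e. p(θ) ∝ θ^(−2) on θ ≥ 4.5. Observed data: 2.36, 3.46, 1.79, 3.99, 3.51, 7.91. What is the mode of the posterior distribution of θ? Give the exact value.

θ̂_MAP = 7.91

The Uniform(0, θ) likelihood is θ^(−n) for θ ≥ max(xᵢ), zero otherwise. Here max(xᵢ) = 7.91.
Posterior ∝ θ^(−2) · θ^(−6) = θ^(−8) on θ ≥ max(4.5, 7.91) = 7.91.
This density is strictly decreasing in θ, so the posterior mode lies at the lower boundary of the support.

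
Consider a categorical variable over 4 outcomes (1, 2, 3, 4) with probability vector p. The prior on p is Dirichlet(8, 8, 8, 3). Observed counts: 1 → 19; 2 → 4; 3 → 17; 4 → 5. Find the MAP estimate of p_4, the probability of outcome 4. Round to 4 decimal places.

MAP estimate: 0.1029

The posterior is Dirichlet(αᵢ + nᵢ) = Dirichlet(27, 12, 25, 8).
For a Dirichlet(a₁,…,a_K) with all aᵢ > 1, the mode has j-th component (aⱼ − 1)/(Σaᵢ − K).
Here Σaᵢ = 72 and K = 4, so p_4 = (8 − 1)/(72 − 4) = 7/68 ≈ 0.1029.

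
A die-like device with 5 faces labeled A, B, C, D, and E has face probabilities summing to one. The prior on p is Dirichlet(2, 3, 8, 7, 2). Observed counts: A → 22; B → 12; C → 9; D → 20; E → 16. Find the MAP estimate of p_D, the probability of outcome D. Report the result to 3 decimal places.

MAP estimate of p_D = 0.271

The posterior is Dirichlet(αᵢ + nᵢ) = Dirichlet(24, 15, 17, 27, 18).
For a Dirichlet(a₁,…,a_K) with all aᵢ > 1, the mode has j-th component (aⱼ − 1)/(Σaᵢ − K).
Here Σaᵢ = 101 and K = 5, so p_D = (27 − 1)/(101 − 5) = 26/96 ≈ 0.271.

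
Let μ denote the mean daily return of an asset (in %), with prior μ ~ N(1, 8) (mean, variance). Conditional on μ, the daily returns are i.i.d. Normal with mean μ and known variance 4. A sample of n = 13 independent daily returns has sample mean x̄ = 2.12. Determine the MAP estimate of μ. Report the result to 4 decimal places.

μ̂_MAP = 2.0785

n = 13, x̄ = 2.12.
For a Normal prior and Normal likelihood with known variance, the posterior is Normal; its mode equals its mean, the precision-weighted average.
Prior precision 1/σ₀² = 1/8 = 0.125; data precision n/σ² = 13/4 = 3.25.
μ̂ = (0.125·1 + 3.25·2.12) / (0.125 + 3.25) = 7.015/3.375 = 1403/675 ≈ 2.0785.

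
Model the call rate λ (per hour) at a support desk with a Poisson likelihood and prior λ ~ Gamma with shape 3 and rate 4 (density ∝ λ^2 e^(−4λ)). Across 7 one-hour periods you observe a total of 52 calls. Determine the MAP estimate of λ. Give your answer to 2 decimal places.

λ̂_MAP = 4.91

Σxᵢ = 52, n = 7.
Posterior ∝ λ^2e^(−4λ) · λ^52e^(−7λ) = λ^54e^(−11λ), i.e. Gamma(shape=55, rate=11).
The mode of a Gamma(a, b) with a ≥ 1 (shape–rate) is (a−1)/b = 54/11 ≈ 4.91.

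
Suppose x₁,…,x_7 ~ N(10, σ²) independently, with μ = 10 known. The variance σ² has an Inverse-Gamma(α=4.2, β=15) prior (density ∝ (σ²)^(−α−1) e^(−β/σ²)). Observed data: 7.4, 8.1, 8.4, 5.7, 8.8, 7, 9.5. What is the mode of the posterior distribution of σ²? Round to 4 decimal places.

Sum of squared deviations about the known mean: SS = (7.4−10)² + (8.1−10)² + (8.4−10)² + (5.7−10)² + (8.8−10)² + (7−10)² + (9.5−10)² = 42.11.
The Normal likelihood contributes (σ²)^(−n/2) exp(−SS/(2σ²)), so the posterior is Inverse-Gamma(α + n/2, β + SS/2) = Inverse-Gamma(7.7, 36.055).
The mode of Inverse-Gamma(a, b) is b/(a+1) = 36.055/8.7 ≈ 4.1443.

σ̂²_MAP = 4.1443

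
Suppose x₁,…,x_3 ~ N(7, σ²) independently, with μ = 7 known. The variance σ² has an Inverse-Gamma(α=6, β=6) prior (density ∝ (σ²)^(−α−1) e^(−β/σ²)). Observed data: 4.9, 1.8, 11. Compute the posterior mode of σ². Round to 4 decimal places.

σ̂²_MAP = 3.4971

Sum of squared deviations about the known mean: SS = (4.9−7)² + (1.8−7)² + (11−7)² = 47.45.
The Normal likelihood contributes (σ²)^(−n/2) exp(−SS/(2σ²)), so the posterior is Inverse-Gamma(α + n/2, β + SS/2) = Inverse-Gamma(7.5, 29.725).
The mode of Inverse-Gamma(a, b) is b/(a+1) = 29.725/8.5 ≈ 3.4971.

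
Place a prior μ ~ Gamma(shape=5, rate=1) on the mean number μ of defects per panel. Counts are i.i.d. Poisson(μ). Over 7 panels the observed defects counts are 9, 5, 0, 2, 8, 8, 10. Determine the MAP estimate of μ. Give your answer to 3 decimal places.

μ̂_MAP = 5.750

Σxᵢ = 9+5+0+2+8+8+10 = 42, with n = 7.
Posterior ∝ μ^4e^(−1μ) · μ^42e^(−7μ) = μ^46e^(−8μ), i.e. Gamma(shape=47, rate=8).
The mode of a Gamma(a, b) with a ≥ 1 (shape–rate) is (a−1)/b = 46/8 ≈ 5.750.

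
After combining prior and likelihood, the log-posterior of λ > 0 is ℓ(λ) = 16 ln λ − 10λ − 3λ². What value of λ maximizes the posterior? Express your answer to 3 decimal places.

λ̂_MAP = 1.000

ℓ'(λ) = 16/λ − 10 − 6λ. Setting this to zero and multiplying by λ: 6λ² + 10λ − 16 = 0.
λ = (−10 + √(10² + 4·6·16)) / (2·6) = (−10 + √484) / 12 = (−10 + 22)/12 = 1.
ℓ''(λ) = −16/λ² − 6 < 0, confirming a maximum.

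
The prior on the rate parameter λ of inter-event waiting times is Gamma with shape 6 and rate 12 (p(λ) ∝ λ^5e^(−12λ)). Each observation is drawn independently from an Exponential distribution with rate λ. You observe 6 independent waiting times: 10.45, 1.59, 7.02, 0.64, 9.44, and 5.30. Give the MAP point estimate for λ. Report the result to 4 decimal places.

The Exponential(rate=λ) likelihood is ∝ λ^n e^(−λΣtᵢ). Here n = 6 and Σtᵢ = 10.45 + 1.59 + 7.02 + 0.64 + 9.44 + 5.30 = 34.44.
Posterior ∝ λ^5e^(−12λ) · λ^6e^(−34.44λ) = λ^11e^(−46.44λ), i.e. Gamma(12, 46.44).
Mode = (a−1)/b = 11/46.44 ≈ 0.2369.

λ̂_MAP = 0.2369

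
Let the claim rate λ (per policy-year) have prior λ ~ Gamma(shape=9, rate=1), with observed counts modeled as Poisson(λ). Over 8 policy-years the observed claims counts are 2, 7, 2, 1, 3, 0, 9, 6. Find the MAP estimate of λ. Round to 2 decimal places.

Σxᵢ = 2+7+2+1+3+0+9+6 = 30, with n = 8.
Posterior ∝ λ^8e^(−1λ) · λ^30e^(−8λ) = λ^38e^(−9λ), i.e. Gamma(shape=39, rate=9).
The mode of a Gamma(a, b) with a ≥ 1 (shape–rate) is (a−1)/b = 38/9 ≈ 4.22.

λ̂_MAP = 4.22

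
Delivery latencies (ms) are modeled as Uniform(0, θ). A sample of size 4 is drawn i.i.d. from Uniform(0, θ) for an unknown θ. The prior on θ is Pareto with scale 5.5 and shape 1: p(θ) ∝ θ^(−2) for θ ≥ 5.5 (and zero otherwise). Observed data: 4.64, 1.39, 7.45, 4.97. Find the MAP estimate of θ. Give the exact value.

θ̂_MAP = 7.45

The Uniform(0, θ) likelihood is θ^(−n) for θ ≥ max(xᵢ), zero otherwise. Here max(xᵢ) = 7.45.
Posterior ∝ θ^(−2) · θ^(−4) = θ^(−6) on θ ≥ max(5.5, 7.45) = 7.45.
This density is strictly decreasing in θ, so the posterior mode lies at the lower boundary of the support.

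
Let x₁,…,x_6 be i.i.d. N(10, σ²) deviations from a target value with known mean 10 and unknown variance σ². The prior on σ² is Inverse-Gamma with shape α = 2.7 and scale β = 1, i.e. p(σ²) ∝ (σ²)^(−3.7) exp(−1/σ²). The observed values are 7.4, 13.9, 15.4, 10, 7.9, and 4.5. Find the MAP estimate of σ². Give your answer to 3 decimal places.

σ̂²_MAP = 6.551

Sum of squared deviations about the known mean: SS = (7.4−10)² + (13.9−10)² + (15.4−10)² + (10−10)² + (7.9−10)² + (4.5−10)² = 85.79.
The Normal likelihood contributes (σ²)^(−n/2) exp(−SS/(2σ²)), so the posterior is Inverse-Gamma(α + n/2, β + SS/2) = Inverse-Gamma(5.7, 43.895).
The mode of Inverse-Gamma(a, b) is b/(a+1) = 43.895/6.7 ≈ 6.551.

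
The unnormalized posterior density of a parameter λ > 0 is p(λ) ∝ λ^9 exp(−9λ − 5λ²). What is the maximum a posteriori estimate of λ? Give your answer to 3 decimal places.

ℓ'(λ) = 9/λ − 9 − 10λ. Setting this to zero and multiplying by λ: 10λ² + 9λ − 9 = 0.
λ = (−9 + √(9² + 4·10·9)) / (2·10) = (−9 + √441) / 20 = (−9 + 21)/20 = 3/5.
ℓ''(λ) = −9/λ² − 10 < 0, confirming a maximum.

λ̂_MAP = 0.600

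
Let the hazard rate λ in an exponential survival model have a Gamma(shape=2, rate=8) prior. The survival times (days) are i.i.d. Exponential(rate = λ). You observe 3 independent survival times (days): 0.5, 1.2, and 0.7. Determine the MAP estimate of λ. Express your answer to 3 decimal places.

The Exponential(rate=λ) likelihood is ∝ λ^n e^(−λΣtᵢ). Here n = 3 and Σtᵢ = 0.5 + 1.2 + 0.7 = 2.4.
Posterior ∝ λe^(−8λ) · λ^3e^(−2.4λ) = λ^4e^(−10.4λ), i.e. Gamma(5, 10.4).
Mode = (a−1)/b = 4/10.4 ≈ 0.385.

λ̂_MAP = 0.385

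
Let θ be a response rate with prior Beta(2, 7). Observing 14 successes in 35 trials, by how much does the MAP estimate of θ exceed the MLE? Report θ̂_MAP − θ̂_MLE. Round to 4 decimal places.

Posterior is Beta(16, 28); MAP = (16−1)/(44−2) = 15/42 ≈ 0.35714.
MLE ignores the prior: θ̂_MLE = k/n = 14/35 ≈ 0.40000.
Difference = 15/42 − 14/35 = -3/70 ≈ -0.0429.

MAP − MLE = -0.0429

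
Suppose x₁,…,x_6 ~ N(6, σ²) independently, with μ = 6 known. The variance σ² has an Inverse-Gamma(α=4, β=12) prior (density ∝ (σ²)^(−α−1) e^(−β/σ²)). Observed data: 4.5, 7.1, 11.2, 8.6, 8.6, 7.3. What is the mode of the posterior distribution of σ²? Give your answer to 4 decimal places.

Sum of squared deviations about the known mean: SS = (4.5−6)² + (7.1−6)² + (11.2−6)² + (8.6−6)² + (8.6−6)² + (7.3−6)² = 45.71.
The Normal likelihood contributes (σ²)^(−n/2) exp(−SS/(2σ²)), so the posterior is Inverse-Gamma(α + n/2, β + SS/2) = Inverse-Gamma(7, 34.855).
The mode of Inverse-Gamma(a, b) is b/(a+1) = 34.855/8 ≈ 4.3569.

σ̂²_MAP = 4.3569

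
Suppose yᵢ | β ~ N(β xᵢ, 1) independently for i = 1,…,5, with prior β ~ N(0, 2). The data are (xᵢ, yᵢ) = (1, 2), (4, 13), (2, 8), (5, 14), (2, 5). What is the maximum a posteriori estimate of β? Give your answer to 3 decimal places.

β̂_MAP = 2.970

log p(β | y) = −Σ(yᵢ − βxᵢ)²/(2·1) − β²/(2·2) + const.
Setting the derivative to zero: Σxᵢ(yᵢ − βxᵢ)/1 − β/2 = 0, so β = Σxᵢyᵢ / (Σxᵢ² + σ²/τ²).
Σxᵢyᵢ = 1·2 + 4·13 + 2·8 + 5·14 + 2·5 = 150; Σxᵢ² = 50; σ²/τ² = 0.5.
β̂_MAP = 150 / (50 + 0.5) = 150/50.5 ≈ 2.970.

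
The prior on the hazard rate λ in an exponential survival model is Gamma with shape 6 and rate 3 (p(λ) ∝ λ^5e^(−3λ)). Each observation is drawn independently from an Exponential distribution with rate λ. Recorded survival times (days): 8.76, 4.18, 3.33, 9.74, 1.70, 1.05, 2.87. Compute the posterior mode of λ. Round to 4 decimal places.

λ̂_MAP = 0.3465

The Exponential(rate=λ) likelihood is ∝ λ^n e^(−λΣtᵢ). Here n = 7 and Σtᵢ = 8.76 + 4.18 + 3.33 + 9.74 + 1.70 + 1.05 + 2.87 = 31.63.
Posterior ∝ λ^5e^(−3λ) · λ^7e^(−31.63λ) = λ^12e^(−34.63λ), i.e. Gamma(13, 34.63).
Mode = (a−1)/b = 12/34.63 ≈ 0.3465.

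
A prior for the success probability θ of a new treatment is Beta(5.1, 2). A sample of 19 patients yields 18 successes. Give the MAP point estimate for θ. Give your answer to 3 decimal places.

θ̂_MAP = 0.917

Prior: Beta(5.1, 2).
Data: 18 successes in 19 trials. The binomial likelihood contributes θ^18(1−θ)^1, so the posterior is Beta(5.1+18, 2+1) = Beta(23.1, 3).
For Beta(a, b) with a, b > 1 the mode is (a−1)/(a+b−2) = 22.1/24.1 ≈ 0.917.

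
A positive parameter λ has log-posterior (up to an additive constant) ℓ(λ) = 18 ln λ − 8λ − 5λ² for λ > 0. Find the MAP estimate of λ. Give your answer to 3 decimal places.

ℓ'(λ) = 18/λ − 8 − 10λ. Setting this to zero and multiplying by λ: 10λ² + 8λ − 18 = 0.
λ = (−8 + √(8² + 4·10·18)) / (2·10) = (−8 + √784) / 20 = (−8 + 28)/20 = 1.
ℓ''(λ) = −18/λ² − 10 < 0, confirming a maximum.

λ̂_MAP = 1.000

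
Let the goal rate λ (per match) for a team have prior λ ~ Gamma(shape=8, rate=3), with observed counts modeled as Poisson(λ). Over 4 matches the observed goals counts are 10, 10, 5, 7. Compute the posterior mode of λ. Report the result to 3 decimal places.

λ̂_MAP = 5.571

Σxᵢ = 10+10+5+7 = 32, with n = 4.
Posterior ∝ λ^7e^(−3λ) · λ^32e^(−4λ) = λ^39e^(−7λ), i.e. Gamma(shape=40, rate=7).
The mode of a Gamma(a, b) with a ≥ 1 (shape–rate) is (a−1)/b = 39/7 ≈ 5.571.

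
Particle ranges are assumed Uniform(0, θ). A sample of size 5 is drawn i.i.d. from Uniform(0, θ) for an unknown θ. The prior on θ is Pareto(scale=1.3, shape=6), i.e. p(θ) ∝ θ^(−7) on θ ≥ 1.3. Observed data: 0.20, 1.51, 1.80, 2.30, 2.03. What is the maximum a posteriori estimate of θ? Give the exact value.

The Uniform(0, θ) likelihood is θ^(−n) for θ ≥ max(xᵢ), zero otherwise. Here max(xᵢ) = 2.30.
Posterior ∝ θ^(−7) · θ^(−5) = θ^(−12) on θ ≥ max(1.3, 2.30) = 2.30.
This density is strictly decreasing in θ, so the posterior mode lies at the lower boundary of the support.

θ̂_MAP = 2.30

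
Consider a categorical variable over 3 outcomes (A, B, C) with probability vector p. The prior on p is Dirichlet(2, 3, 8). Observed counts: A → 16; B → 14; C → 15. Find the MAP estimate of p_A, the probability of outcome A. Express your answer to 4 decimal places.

The posterior is Dirichlet(αᵢ + nᵢ) = Dirichlet(18, 17, 23).
For a Dirichlet(a₁,…,a_K) with all aᵢ > 1, the mode has j-th component (aⱼ − 1)/(Σaᵢ − K).
Here Σaᵢ = 58 and K = 3, so p_A = (18 − 1)/(58 − 3) = 17/55 ≈ 0.3091.

MAP estimate of p_A = 0.3091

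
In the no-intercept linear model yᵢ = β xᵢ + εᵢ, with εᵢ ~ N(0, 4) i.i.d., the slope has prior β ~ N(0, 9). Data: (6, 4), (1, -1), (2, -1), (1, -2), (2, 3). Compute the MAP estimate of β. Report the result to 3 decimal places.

β̂_MAP = 0.538

log p(β | y) = −Σ(yᵢ − βxᵢ)²/(2·4) − β²/(2·9) + const.
Setting the derivative to zero: Σxᵢ(yᵢ − βxᵢ)/4 − β/9 = 0, so β = Σxᵢyᵢ / (Σxᵢ² + σ²/τ²).
Σxᵢyᵢ = 6·4 + 1·(-1) + 2·(-1) + 1·(-2) + 2·3 = 25; Σxᵢ² = 46; σ²/τ² = 4/9.
β̂_MAP = 25 / (46 + 4/9) = 25/(418/9) = 225/418 ≈ 0.538.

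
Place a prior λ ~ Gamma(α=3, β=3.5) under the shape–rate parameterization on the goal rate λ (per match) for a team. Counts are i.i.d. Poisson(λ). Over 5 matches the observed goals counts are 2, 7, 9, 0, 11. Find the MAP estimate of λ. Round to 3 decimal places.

λ̂_MAP = 3.647

Σxᵢ = 2+7+9+0+11 = 29, with n = 5.
Posterior ∝ λ^2e^(−3.5λ) · λ^29e^(−5λ) = λ^31e^(−8.5λ), i.e. Gamma(shape=32, rate=8.5).
The mode of a Gamma(a, b) with a ≥ 1 (shape–rate) is (a−1)/b = 31/8.5 ≈ 3.647.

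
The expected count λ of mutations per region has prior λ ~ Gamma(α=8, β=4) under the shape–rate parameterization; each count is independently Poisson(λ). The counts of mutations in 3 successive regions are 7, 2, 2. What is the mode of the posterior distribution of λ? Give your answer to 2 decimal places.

λ̂_MAP = 2.57

Σxᵢ = 7+2+2 = 11, with n = 3.
Posterior ∝ λ^7e^(−4λ) · λ^11e^(−3λ) = λ^18e^(−7λ), i.e. Gamma(shape=19, rate=7).
The mode of a Gamma(a, b) with a ≥ 1 (shape–rate) is (a−1)/b = 18/7 ≈ 2.57.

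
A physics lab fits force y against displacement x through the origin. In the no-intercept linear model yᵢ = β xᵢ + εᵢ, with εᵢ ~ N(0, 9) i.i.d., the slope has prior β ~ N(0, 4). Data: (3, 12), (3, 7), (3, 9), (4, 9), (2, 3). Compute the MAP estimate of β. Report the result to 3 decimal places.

β̂_MAP = 2.558

log p(β | y) = −Σ(yᵢ − βxᵢ)²/(2·9) − β²/(2·4) + const.
Setting the derivative to zero: Σxᵢ(yᵢ − βxᵢ)/9 − β/4 = 0, so β = Σxᵢyᵢ / (Σxᵢ² + σ²/τ²).
Σxᵢyᵢ = 3·12 + 3·7 + 3·9 + 4·9 + 2·3 = 126; Σxᵢ² = 47; σ²/τ² = 2.25.
β̂_MAP = 126 / (47 + 2.25) = 126/49.25 ≈ 2.558.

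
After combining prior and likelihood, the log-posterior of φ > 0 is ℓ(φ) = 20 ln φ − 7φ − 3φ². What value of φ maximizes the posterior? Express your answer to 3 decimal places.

ℓ'(φ) = 20/φ − 7 − 6φ. Setting this to zero and multiplying by φ: 6φ² + 7φ − 20 = 0.
φ = (−7 + √(7² + 4·6·20)) / (2·6) = (−7 + √529) / 12 = (−7 + 23)/12 = 4/3.
ℓ''(φ) = −20/φ² − 6 < 0, confirming a maximum.

φ̂_MAP = 1.333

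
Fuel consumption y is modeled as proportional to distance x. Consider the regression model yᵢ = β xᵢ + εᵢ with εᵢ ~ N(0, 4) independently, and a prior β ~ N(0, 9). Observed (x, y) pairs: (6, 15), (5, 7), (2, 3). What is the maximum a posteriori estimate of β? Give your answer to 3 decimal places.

log p(β | y) = −Σ(yᵢ − βxᵢ)²/(2·4) − β²/(2·9) + const.
Setting the derivative to zero: Σxᵢ(yᵢ − βxᵢ)/4 − β/9 = 0, so β = Σxᵢyᵢ / (Σxᵢ² + σ²/τ²).
Σxᵢyᵢ = 6·15 + 5·7 + 2·3 = 131; Σxᵢ² = 65; σ²/τ² = 4/9.
β̂_MAP = 131 / (65 + 4/9) = 131/(589/9) = 1179/589 ≈ 2.002.

β̂_MAP = 2.002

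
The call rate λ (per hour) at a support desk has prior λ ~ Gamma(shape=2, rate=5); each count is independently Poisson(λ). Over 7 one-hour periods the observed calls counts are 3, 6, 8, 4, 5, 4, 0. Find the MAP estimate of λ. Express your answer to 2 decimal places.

Σxᵢ = 3+6+8+4+5+4+0 = 30, with n = 7.
Posterior ∝ λe^(−5λ) · λ^30e^(−7λ) = λ^31e^(−12λ), i.e. Gamma(shape=32, rate=12).
The mode of a Gamma(a, b) with a ≥ 1 (shape–rate) is (a−1)/b = 31/12 ≈ 2.58.

λ̂_MAP = 2.58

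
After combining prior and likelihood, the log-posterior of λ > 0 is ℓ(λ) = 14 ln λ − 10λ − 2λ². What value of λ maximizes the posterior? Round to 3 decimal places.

λ̂_MAP = 1.000

ℓ'(λ) = 14/λ − 10 − 4λ. Setting this to zero and multiplying by λ: 4λ² + 10λ − 14 = 0.
λ = (−10 + √(10² + 4·4·14)) / (2·4) = (−10 + √324) / 8 = (−10 + 18)/8 = 1.
ℓ''(λ) = −14/λ² − 4 < 0, confirming a maximum.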